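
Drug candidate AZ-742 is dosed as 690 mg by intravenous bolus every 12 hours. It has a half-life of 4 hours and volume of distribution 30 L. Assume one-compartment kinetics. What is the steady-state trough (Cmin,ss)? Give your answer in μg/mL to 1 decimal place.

The dosing interval is 3 half-lives, so f = 2^(−3) = 0.125.
At steady state, R = 1/(1 − 0.125) = 8/7.
Single-dose peak C₀ = D/Vd = 690/30 = 23 μg/mL.
Steady-state peak Cmax,ss = C₀·R = 23 × 8/7 ≈ 26.286 μg/mL.
Steady-state trough Cmin,ss = Cmax,ss·f ≈ 26.286 × 0.125 ≈ 3.286 μg/mL.

3.3 μg/mL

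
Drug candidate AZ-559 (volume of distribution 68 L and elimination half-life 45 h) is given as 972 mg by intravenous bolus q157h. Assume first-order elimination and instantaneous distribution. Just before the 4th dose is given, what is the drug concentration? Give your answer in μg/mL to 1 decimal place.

f = (1/2)^(τ/t½) = (1/2)^(157/45) ≈ 0.0891.
C₀ = D/Vd = 972/68 ≈ 14.294 μg/mL.
Before the 4th dose, 3 doses have been given. Superposition: Cmin = C₀·(f + f² + … + f^3).
≈ 14.294 × (0.0891 + 0.0079 + 0.0007) ≈ 14.294 × 0.0977 ≈ 1.397 μg/mL.

1.4 μg/mL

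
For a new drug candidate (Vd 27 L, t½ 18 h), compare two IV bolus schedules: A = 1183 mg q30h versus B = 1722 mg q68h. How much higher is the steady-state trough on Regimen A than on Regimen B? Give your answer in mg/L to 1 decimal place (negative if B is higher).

Regimen A: f = (1/2)^(30/18) ≈ 0.3150; Cmin,ss = (1183/27)·f/(1−f) ≈ 20.148 mg/L.
Regimen B: f = (1/2)^(68/18) ≈ 0.0729; Cmin,ss = (1722/27)·f/(1−f) ≈ 5.015 mg/L.
Difference ≈ 20.148 − 5.015 ≈ 15.133 mg/L.

15.1 mg/L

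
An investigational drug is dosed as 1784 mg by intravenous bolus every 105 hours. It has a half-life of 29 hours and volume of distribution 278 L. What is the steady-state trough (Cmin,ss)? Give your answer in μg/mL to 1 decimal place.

0.6 μg/mL

k = ln2/t½ = ln2/29 ≈ 0.023902 h⁻¹; fraction remaining f = e^(−kτ) = e^(−0.023902×105) ≈ 0.0813.
At steady state, accumulation factor R = 1/(1 − e^(−kτ)) ≈ 1.0885.
Each bolus raises the concentration by D/Vd = 1784/278 ≈ 6.417 μg/mL.
Cmax,ss = C₀/(1 − f) ≈ 6.417/0.9187 ≈ 6.985 μg/mL.
One interval later, Cmin,ss = Cmax,ss·e^(−kτ) ≈ 6.985 × 0.0813 ≈ 0.568 μg/mL.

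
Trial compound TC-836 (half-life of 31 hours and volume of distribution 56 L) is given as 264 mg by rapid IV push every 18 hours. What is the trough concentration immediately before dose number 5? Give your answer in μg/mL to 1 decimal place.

f = (1/2)^(τ/t½) = (1/2)^(18/31) ≈ 0.6687.
C₀ = D/Vd = 264/56 ≈ 4.714 μg/mL.
Before the 5th dose, 4 doses have been given. Superposition: Cmin = C₀·(f + f² + … + f^4).
≈ 4.714 × (0.6687 + 0.4472 + 0.2990 + 0.2000) ≈ 4.714 × 1.6149 ≈ 7.613 μg/mL.

7.6 μg/mL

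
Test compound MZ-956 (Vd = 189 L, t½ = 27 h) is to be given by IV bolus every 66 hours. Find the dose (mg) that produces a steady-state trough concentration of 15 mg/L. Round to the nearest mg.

12596 mg

τ/t½ = 66/27 ≈ 2.4444, so f = (1/2)^(66/27) ≈ 0.183717.
Cmin,ss = (D/Vd)·f/(1−f), so D = Cmin,ss·Vd·(1−f)/f.
D = 15 × 189 × (1−f)/f ≈ 15 × 189 × 4.44315 ≈ 12596.33 mg.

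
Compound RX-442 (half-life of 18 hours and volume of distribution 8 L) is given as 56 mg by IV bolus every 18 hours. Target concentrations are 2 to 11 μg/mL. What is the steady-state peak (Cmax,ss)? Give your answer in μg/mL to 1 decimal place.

τ = 18 h = 1 half-life, so f = (1/2)^1 = 0.5.
At steady state, R = 1/(1 − 0.5) = 2/1.
Single-dose peak C₀ = D/Vd = 56/8 = 7 μg/mL.
Steady-state peak Cmax,ss = C₀·R = 7 × 2/1 ≈ 14.000 μg/mL.
Peak 14.0 μg/mL vs MTC 11 μg/mL: exceeds toxic threshold.

14.0 μg/mL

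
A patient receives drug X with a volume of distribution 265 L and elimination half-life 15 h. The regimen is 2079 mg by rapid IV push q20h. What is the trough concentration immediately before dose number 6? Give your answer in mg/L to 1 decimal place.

5.1 mg/L

f = (1/2)^(τ/t½) = (1/2)^(20/15) ≈ 0.3969.
C₀ = D/Vd = 2079/265 ≈ 7.845 mg/L.
Before the 6th dose, 5 doses have been given. Superposition: Cmin = C₀·(f + f² + … + f^5).
≈ 7.845 × (0.3969 + 0.1575 + 0.0625 + 0.0248 + 0.0098) ≈ 7.845 × 0.6515 ≈ 5.111 mg/L.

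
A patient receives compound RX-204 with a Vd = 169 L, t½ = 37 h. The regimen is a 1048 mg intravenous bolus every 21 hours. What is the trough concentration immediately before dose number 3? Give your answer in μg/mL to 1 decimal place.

7.0 μg/mL

f = (1/2)^(τ/t½) = (1/2)^(21/37) ≈ 0.6748.
C₀ = D/Vd = 1048/169 ≈ 6.201 μg/mL.
Before the 3rd dose, 2 doses have been given. Superposition: Cmin = C₀·(f + f²).
≈ 6.201 × (0.6748 + 0.4554) ≈ 6.201 × 1.1302 ≈ 7.008 μg/mL.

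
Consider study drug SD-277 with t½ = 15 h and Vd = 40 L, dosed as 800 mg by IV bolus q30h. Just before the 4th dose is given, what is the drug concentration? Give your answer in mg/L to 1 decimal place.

6.6 mg/L

f = (1/2)^(τ/t½) = (1/2)^(30/15) ≈ 0.2500.
C₀ = D/Vd = 800/40 ≈ 20.000 mg/L.
Before the 4th dose, 3 doses have been given. Superposition: Cmin = C₀·(f + f² + … + f^3).
≈ 20.000 × (0.2500 + 0.0625 + 0.0156) ≈ 20.000 × 0.3281 ≈ 6.562 mg/L.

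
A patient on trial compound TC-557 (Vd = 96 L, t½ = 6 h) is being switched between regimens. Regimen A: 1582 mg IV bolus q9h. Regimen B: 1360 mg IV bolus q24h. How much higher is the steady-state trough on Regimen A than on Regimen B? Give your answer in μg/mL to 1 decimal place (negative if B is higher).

Regimen A: f = (1/2)^(9/6) ≈ 0.3536; Cmin,ss = (1582/96)·f/(1−f) ≈ 9.015 μg/mL.
Regimen B: f = (1/2)^(24/6) ≈ 0.0625; Cmin,ss = (1360/96)·f/(1−f) ≈ 0.944 μg/mL.
Difference ≈ 9.015 − 0.944 ≈ 8.071 μg/mL.

8.1 μg/mL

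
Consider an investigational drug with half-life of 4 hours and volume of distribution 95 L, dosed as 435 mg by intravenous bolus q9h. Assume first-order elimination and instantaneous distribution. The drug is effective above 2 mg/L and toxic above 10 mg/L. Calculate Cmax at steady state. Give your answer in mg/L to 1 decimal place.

τ/t½ = 9/4 ≈ 2.25, so fraction remaining f = (1/2)^(9/4) ≈ 0.2102.
Accumulation ratio R = 1/(1 − f) ≈ 1/0.7898 ≈ 1.2661.
Each bolus raises the concentration by D/Vd = 435/95 ≈ 4.579 mg/L.
Cmax,ss = C₀/(1 − f) ≈ 4.579/0.7898 ≈ 5.798 mg/L.
Peak 5.8 mg/L vs MTC 10 mg/L: below toxic threshold.

5.8 mg/L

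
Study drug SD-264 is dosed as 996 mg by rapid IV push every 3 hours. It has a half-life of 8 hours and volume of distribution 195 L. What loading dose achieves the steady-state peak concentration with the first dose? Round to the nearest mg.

4351 mg

f = (1/2)^(3/8) ≈ 0.771105; accumulation ratio R = 1/(1−f) ≈ 4.36882.
Loading dose to hit Cmax,ss on first dose: D_load = D_maint·R ≈ 996 × 4.36882 ≈ 4351.34 mg.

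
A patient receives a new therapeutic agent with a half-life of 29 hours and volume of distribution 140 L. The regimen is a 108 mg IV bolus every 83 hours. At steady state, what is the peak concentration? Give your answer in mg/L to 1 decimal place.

0.9 mg/L

k = ln2/t½ = ln2/29 ≈ 0.023902 h⁻¹; fraction remaining f = e^(−kτ) = e^(−0.023902×83) ≈ 0.1375.
At steady state, accumulation factor R = 1/(1 − e^(−kτ)) ≈ 1.1594.
Each bolus raises the concentration by D/Vd = 108/140 ≈ 0.771 mg/L.
Steady-state peak Cmax,ss = C₀·R ≈ 0.771 × 1.1594 ≈ 0.894 mg/L.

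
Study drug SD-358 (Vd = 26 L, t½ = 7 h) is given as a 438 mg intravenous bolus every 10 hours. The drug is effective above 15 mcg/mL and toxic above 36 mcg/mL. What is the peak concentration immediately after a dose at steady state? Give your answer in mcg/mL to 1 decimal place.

26.8 mcg/mL

k = ln2/t½ = ln2/7 ≈ 0.099021 h⁻¹; fraction remaining f = e^(−kτ) = e^(−0.099021×10) ≈ 0.3715.
Accumulation ratio R = 1/(1 − f) ≈ 1/0.6285 ≈ 1.5911.
Single-dose peak C₀ = D/Vd = 438/26 ≈ 16.846 mcg/mL.
Steady-state peak Cmax,ss = C₀·R ≈ 16.846 × 1.5911 ≈ 26.804 mcg/mL.
Peak 26.8 mcg/mL vs MTC 36 mcg/mL: below toxic threshold.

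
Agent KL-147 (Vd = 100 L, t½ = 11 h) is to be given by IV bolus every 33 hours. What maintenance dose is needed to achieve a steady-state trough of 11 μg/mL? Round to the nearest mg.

7700 mg

τ/t½ = 33/11 ≈ 3, so f = (1/2)^(33/11) ≈ 0.125000.
Cmin,ss = (D/Vd)·f/(1−f), so D = Cmin,ss·Vd·(1−f)/f.
D = 11 × 100 × (1−f)/f ≈ 11 × 100 × 7.00000 ≈ 7700.00 mg.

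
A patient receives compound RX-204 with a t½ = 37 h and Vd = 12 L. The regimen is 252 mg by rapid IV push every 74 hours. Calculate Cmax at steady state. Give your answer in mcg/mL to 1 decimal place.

τ = 74 h = 2 half-lives, so f = (1/2)^2 = 0.25.
Accumulation ratio R = 1/(1 − f) = 1/0.75 = 4/3.
Single-dose peak C₀ = D/Vd = 252/12 = 21 mcg/mL.
Steady-state peak Cmax,ss = C₀·R = 21 × 4/3 ≈ 28.000 mcg/mL.

28.0 mcg/mL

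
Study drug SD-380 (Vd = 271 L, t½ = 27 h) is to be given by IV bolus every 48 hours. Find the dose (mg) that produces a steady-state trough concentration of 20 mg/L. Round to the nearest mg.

13165 mg

τ/t½ = 48/27 ≈ 1.7778, so f = (1/2)^(48/27) ≈ 0.291632.
Cmin,ss = (D/Vd)·f/(1−f), so D = Cmin,ss·Vd·(1−f)/f.
D = 20 × 271 × (1−f)/f ≈ 20 × 271 × 2.42898 ≈ 13165.07 mg.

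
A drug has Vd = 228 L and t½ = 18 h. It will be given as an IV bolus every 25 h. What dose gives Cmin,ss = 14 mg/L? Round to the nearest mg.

τ/t½ = 25/18 ≈ 1.3889, so f = (1/2)^(25/18) ≈ 0.381859.
Cmin,ss = (D/Vd)·f/(1−f), so D = Cmin,ss·Vd·(1−f)/f.
D = 14 × 228 × (1−f)/f ≈ 14 × 228 × 1.61877 ≈ 5167.11 mg.

5167 mg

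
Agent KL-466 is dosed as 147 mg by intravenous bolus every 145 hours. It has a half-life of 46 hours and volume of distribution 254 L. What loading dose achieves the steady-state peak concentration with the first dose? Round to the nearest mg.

166 mg

f = (1/2)^(145/46) ≈ 0.112487; accumulation ratio R = 1/(1−f) ≈ 1.12674.
Loading dose to hit Cmax,ss on first dose: D_load = D_maint·R ≈ 147 × 1.12674 ≈ 165.63 mg.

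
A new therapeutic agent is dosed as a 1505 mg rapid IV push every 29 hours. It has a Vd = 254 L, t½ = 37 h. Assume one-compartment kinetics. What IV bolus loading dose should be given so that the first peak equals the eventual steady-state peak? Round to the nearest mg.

f = (1/2)^(29/37) ≈ 0.580841; accumulation ratio R = 1/(1−f) ≈ 2.38573.
Loading dose to hit Cmax,ss on first dose: D_load = D_maint·R ≈ 1505 × 2.38573 ≈ 3590.52 mg.

3591 mg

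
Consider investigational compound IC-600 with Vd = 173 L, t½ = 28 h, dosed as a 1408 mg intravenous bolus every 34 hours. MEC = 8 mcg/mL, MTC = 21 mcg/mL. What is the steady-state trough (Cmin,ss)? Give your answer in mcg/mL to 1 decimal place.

Over one 34-h interval, 34/28 ≈ 1.2143 half-lives elapse, leaving f ≈ 0.4310 of each dose.
Accumulation ratio R = 1/(1 − f) ≈ 1/0.5690 ≈ 1.7575.
Each bolus raises the concentration by D/Vd = 1408/173 ≈ 8.139 mcg/mL.
Steady-state peak Cmax,ss = C₀·R ≈ 8.139 × 1.7575 ≈ 14.304 mcg/mL.
Steady-state trough Cmin,ss = Cmax,ss·f ≈ 14.304 × 0.4310 ≈ 6.165 mcg/mL.
Trough 6.2 mcg/mL vs MEC 8 mcg/mL: subtherapeutic.

6.2 mcg/mL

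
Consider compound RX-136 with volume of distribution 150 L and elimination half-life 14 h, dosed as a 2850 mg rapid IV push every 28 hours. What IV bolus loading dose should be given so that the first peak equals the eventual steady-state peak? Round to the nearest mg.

3800 mg

f = (1/2)^(28/14) ≈ 0.250000; accumulation ratio R = 1/(1−f) ≈ 1.33333.
Loading dose to hit Cmax,ss on first dose: D_load = D_maint·R ≈ 2850 × 1.33333 ≈ 3799.99 mg.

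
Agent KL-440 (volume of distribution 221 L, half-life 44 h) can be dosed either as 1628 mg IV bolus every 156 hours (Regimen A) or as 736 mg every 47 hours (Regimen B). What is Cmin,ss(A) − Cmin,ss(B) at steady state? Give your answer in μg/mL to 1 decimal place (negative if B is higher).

-2.3 μg/mL

Regimen A: f = (1/2)^(156/44) ≈ 0.0856; Cmin,ss = (1628/221)·f/(1−f) ≈ 0.690 μg/mL.
Regimen B: f = (1/2)^(47/44) ≈ 0.4769; Cmin,ss = (736/221)·f/(1−f) ≈ 3.036 μg/mL.
Difference ≈ 0.690 − 3.036 ≈ -2.346 μg/mL.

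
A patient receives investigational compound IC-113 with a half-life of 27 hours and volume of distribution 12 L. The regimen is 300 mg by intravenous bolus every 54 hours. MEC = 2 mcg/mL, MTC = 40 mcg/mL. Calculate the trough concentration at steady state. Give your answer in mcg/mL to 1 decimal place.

8.3 mcg/mL

The dosing interval is 2 half-lives, so f = 2^(−2) = 0.25.
At steady state, R = 1/(1 − 0.25) = 4/3.
Single-dose peak C₀ = D/Vd = 300/12 = 25 mcg/mL.
Steady-state peak Cmax,ss = C₀·R = 25 × 4/3 ≈ 33.333 mcg/mL.
Steady-state trough Cmin,ss = Cmax,ss·f ≈ 33.333 × 0.25 ≈ 8.333 mcg/mL.
Trough 8.3 mcg/mL vs MEC 2 mcg/mL: adequate.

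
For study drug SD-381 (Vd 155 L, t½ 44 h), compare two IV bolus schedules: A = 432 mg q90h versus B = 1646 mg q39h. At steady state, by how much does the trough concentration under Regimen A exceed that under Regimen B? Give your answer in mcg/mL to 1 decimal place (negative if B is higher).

Regimen A: f = (1/2)^(90/44) ≈ 0.2422; Cmin,ss = (432/155)·f/(1−f) ≈ 0.891 mcg/mL.
Regimen B: f = (1/2)^(39/44) ≈ 0.5410; Cmin,ss = (1646/155)·f/(1−f) ≈ 12.516 mcg/mL.
Difference ≈ 0.891 − 12.516 ≈ -11.625 mcg/mL.

-11.6 mcg/mL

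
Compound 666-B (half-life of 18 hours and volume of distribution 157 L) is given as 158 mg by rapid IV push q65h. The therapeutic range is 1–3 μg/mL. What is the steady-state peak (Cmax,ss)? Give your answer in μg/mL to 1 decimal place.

Over one 65-h interval, 65/18 ≈ 3.6111 half-lives elapse, leaving f ≈ 0.0818 of each dose.
Accumulation ratio R = 1/(1 − f) ≈ 1/0.9182 ≈ 1.0891.
Each bolus raises the concentration by D/Vd = 158/157 ≈ 1.006 μg/mL.
Steady-state peak Cmax,ss = C₀·R ≈ 1.006 × 1.0891 ≈ 1.096 μg/mL.
Peak 1.1 μg/mL vs MTC 3 μg/mL: below toxic threshold.

1.1 μg/mL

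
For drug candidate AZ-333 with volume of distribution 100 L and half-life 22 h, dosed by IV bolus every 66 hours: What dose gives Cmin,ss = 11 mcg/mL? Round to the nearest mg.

τ/t½ = 66/22 ≈ 3, so f = (1/2)^(66/22) ≈ 0.125000.
Cmin,ss = (D/Vd)·f/(1−f), so D = Cmin,ss·Vd·(1−f)/f.
D = 11 × 100 × (1−f)/f ≈ 11 × 100 × 7.00000 ≈ 7700.00 mg.

7700 mg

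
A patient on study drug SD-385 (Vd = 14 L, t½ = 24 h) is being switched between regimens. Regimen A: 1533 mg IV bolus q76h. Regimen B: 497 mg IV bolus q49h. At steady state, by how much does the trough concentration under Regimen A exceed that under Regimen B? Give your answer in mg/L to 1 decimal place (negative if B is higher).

Regimen A: f = (1/2)^(76/24) ≈ 0.1114; Cmin,ss = (1533/14)·f/(1−f) ≈ 13.728 mg/L.
Regimen B: f = (1/2)^(49/24) ≈ 0.2429; Cmin,ss = (497/14)·f/(1−f) ≈ 11.389 mg/L.
Difference ≈ 13.728 − 11.389 ≈ 2.339 mg/L.

2.3 mg/L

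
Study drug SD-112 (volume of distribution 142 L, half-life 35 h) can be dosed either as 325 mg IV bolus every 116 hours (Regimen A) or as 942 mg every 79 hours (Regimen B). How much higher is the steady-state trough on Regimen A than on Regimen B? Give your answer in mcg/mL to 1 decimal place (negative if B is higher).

Regimen A: f = (1/2)^(116/35) ≈ 0.1005; Cmin,ss = (325/142)·f/(1−f) ≈ 0.256 mcg/mL.
Regimen B: f = (1/2)^(79/35) ≈ 0.2092; Cmin,ss = (942/142)·f/(1−f) ≈ 1.755 mcg/mL.
Difference ≈ 0.256 − 1.755 ≈ -1.499 mcg/mL.

-1.5 mcg/mL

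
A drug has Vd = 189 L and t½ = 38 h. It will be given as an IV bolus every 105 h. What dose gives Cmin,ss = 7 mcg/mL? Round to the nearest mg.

7659 mg

τ/t½ = 105/38 ≈ 2.7632, so f = (1/2)^(105/38) ≈ 0.147301.
Cmin,ss = (D/Vd)·f/(1−f), so D = Cmin,ss·Vd·(1−f)/f.
D = 7 × 189 × (1−f)/f ≈ 7 × 189 × 5.78882 ≈ 7658.61 mg.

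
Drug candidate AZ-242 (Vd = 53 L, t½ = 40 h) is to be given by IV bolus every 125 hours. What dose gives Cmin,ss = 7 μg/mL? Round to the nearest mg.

2866 mg

τ/t½ = 125/40 ≈ 3.125, so f = (1/2)^(125/40) ≈ 0.114626.
Cmin,ss = (D/Vd)·f/(1−f), so D = Cmin,ss·Vd·(1−f)/f.
D = 7 × 53 × (1−f)/f ≈ 7 × 53 × 7.72402 ≈ 2865.61 mg.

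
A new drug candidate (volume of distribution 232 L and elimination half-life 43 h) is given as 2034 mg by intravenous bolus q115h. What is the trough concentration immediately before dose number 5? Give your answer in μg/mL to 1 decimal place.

1.6 μg/mL

f = (1/2)^(τ/t½) = (1/2)^(115/43) ≈ 0.1566.
C₀ = D/Vd = 2034/232 ≈ 8.767 μg/mL.
Before the 5th dose, 4 doses have been given. Superposition: Cmin = C₀·(f + f² + … + f^4).
≈ 8.767 × (0.1566 + 0.0245 + 0.0038 + 0.0006) ≈ 8.767 × 0.1855 ≈ 1.626 μg/mL.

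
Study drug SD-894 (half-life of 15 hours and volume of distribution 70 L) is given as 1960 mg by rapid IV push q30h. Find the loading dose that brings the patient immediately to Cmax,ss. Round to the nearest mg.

2613 mg

f = (1/2)^(30/15) ≈ 0.250000; accumulation ratio R = 1/(1−f) ≈ 1.33333.
Loading dose to hit Cmax,ss on first dose: D_load = D_maint·R ≈ 1960 × 1.33333 ≈ 2613.33 mg.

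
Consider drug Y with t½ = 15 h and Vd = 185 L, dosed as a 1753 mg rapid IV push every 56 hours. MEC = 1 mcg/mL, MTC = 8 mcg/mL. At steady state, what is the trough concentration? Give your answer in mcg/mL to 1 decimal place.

0.8 mcg/mL

k = ln2/t½ = ln2/15 ≈ 0.046210 h⁻¹; fraction remaining f = e^(−kτ) = e^(−0.046210×56) ≈ 0.0752.
At steady state, accumulation factor R = 1/(1 − e^(−kτ)) ≈ 1.0813.
Single-dose peak C₀ = D/Vd = 1753/185 ≈ 9.476 mcg/mL.
Cmax,ss = C₀/(1 − f) ≈ 9.476/0.9248 ≈ 10.247 mcg/mL.
One interval later, Cmin,ss = Cmax,ss·e^(−kτ) ≈ 10.247 × 0.0752 ≈ 0.771 mcg/mL.
Trough 0.8 mcg/mL vs MEC 1 mcg/mL: subtherapeutic.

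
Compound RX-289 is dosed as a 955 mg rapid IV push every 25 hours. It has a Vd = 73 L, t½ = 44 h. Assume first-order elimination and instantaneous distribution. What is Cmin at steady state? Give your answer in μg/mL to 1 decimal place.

k = ln2/t½ = ln2/44 ≈ 0.015753 h⁻¹; fraction remaining f = e^(−kτ) = e^(−0.015753×25) ≈ 0.6745.
Accumulation ratio R = 1/(1 − f) ≈ 1/0.3255 ≈ 3.0722.
Each bolus raises the concentration by D/Vd = 955/73 ≈ 13.082 μg/mL.
Cmax,ss = C₀/(1 − f) ≈ 13.082/0.3255 ≈ 40.190 μg/mL.
Steady-state trough Cmin,ss = Cmax,ss·f ≈ 40.190 × 0.6745 ≈ 27.108 μg/mL.

27.1 μg/mL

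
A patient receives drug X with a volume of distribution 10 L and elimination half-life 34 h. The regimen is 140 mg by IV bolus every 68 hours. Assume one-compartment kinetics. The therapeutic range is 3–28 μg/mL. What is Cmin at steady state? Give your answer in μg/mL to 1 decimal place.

4.7 μg/mL

τ = 68 h = 2 half-lives, so f = (1/2)^2 = 0.25.
Accumulation ratio R = 1/(1 − f) = 1/0.75 = 4/3.
Single-dose peak C₀ = D/Vd = 140/10 = 14 μg/mL.
Steady-state peak Cmax,ss = C₀·R = 14 × 4/3 ≈ 18.667 μg/mL.
Steady-state trough Cmin,ss = Cmax,ss·f ≈ 18.667 × 0.25 ≈ 4.667 μg/mL.
Trough 4.7 μg/mL vs MEC 3 μg/mL: adequate.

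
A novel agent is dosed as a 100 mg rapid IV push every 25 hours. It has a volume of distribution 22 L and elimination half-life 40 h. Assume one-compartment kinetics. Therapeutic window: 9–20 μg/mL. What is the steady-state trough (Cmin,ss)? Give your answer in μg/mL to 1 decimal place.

τ/t½ = 25/40 ≈ 0.625, so fraction remaining f = (1/2)^(25/40) ≈ 0.6484.
At steady state, accumulation factor R = 1/(1 − e^(−kτ)) ≈ 2.8441.
Each bolus raises the concentration by D/Vd = 100/22 ≈ 4.545 μg/mL.
Cmax,ss = C₀/(1 − f) ≈ 4.545/0.3516 ≈ 12.927 μg/mL.
Steady-state trough Cmin,ss = Cmax,ss·f ≈ 12.927 × 0.6484 ≈ 8.382 μg/mL.
Trough 8.4 μg/mL vs MEC 9 μg/mL: subtherapeutic.

8.4 μg/mL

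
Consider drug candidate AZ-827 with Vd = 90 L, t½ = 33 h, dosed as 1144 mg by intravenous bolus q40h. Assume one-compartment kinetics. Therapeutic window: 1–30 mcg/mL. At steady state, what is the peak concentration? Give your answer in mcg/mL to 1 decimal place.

τ/t½ = 40/33 ≈ 1.2121, so fraction remaining f = (1/2)^(40/33) ≈ 0.4316.
At steady state, accumulation factor R = 1/(1 − e^(−kτ)) ≈ 1.7593.
Each bolus raises the concentration by D/Vd = 1144/90 ≈ 12.711 mcg/mL.
Steady-state peak Cmax,ss = C₀·R ≈ 12.711 × 1.7593 ≈ 22.362 mcg/mL.
Peak 22.4 mcg/mL vs MTC 30 mcg/mL: below toxic threshold.

22.4 mcg/mL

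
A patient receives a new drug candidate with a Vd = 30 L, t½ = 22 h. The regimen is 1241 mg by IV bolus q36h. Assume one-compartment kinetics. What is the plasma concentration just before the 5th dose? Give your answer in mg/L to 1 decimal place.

19.4 mg/L

f = (1/2)^(τ/t½) = (1/2)^(36/22) ≈ 0.3217.
C₀ = D/Vd = 1241/30 ≈ 41.367 mg/L.
Before the 5th dose, 4 doses have been given. Superposition: Cmin = C₀·(f + f² + … + f^4).
≈ 41.367 × (0.3217 + 0.1035 + 0.0333 + 0.0107) ≈ 41.367 × 0.4692 ≈ 19.409 mg/L.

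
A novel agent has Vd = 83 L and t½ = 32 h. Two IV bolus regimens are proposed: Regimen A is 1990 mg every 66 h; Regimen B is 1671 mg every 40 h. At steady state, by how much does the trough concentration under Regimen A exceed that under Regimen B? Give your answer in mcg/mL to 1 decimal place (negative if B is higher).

Regimen A: f = (1/2)^(66/32) ≈ 0.2394; Cmin,ss = (1990/83)·f/(1−f) ≈ 7.546 mcg/mL.
Regimen B: f = (1/2)^(40/32) ≈ 0.4204; Cmin,ss = (1671/83)·f/(1−f) ≈ 14.603 mcg/mL.
Difference ≈ 7.546 − 14.603 ≈ -7.057 mcg/mL.

-7.1 mcg/mL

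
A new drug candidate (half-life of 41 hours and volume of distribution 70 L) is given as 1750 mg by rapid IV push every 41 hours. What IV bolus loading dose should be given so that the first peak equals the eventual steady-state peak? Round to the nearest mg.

f = (1/2)^(41/41) ≈ 0.500000; accumulation ratio R = 1/(1−f) ≈ 2.00000.
Loading dose to hit Cmax,ss on first dose: D_load = D_maint·R ≈ 1750 × 2.00000 ≈ 3500.00 mg.

3500 mg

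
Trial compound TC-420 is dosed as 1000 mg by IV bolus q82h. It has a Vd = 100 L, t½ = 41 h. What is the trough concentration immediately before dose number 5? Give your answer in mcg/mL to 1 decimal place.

3.3 mcg/mL

f = (1/2)^(τ/t½) = (1/2)^(82/41) ≈ 0.2500.
C₀ = D/Vd = 1000/100 ≈ 10.000 mcg/mL.
Before the 5th dose, 4 doses have been given. Superposition: Cmin = C₀·(f + f² + … + f^4).
≈ 10.000 × (0.2500 + 0.0625 + 0.0156 + 0.0039) ≈ 10.000 × 0.3320 ≈ 3.320 mcg/mL.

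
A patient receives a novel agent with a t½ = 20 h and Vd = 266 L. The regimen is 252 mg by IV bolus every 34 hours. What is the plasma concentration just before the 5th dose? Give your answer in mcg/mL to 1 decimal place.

0.4 mcg/mL

f = (1/2)^(τ/t½) = (1/2)^(34/20) ≈ 0.3078.
C₀ = D/Vd = 252/266 ≈ 0.947 mcg/mL.
Before the 5th dose, 4 doses have been given. Superposition: Cmin = C₀·(f + f² + … + f^4).
≈ 0.947 × (0.3078 + 0.0947 + 0.0292 + 0.0090) ≈ 0.947 × 0.4407 ≈ 0.417 mcg/mL.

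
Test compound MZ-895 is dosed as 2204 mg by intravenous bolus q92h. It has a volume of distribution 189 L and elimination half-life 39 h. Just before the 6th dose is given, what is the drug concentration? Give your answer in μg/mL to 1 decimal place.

2.8 μg/mL

f = (1/2)^(τ/t½) = (1/2)^(92/39) ≈ 0.1949.
C₀ = D/Vd = 2204/189 ≈ 11.661 μg/mL.
Before the 6th dose, 5 doses have been given. Superposition: Cmin = C₀·(f + f² + … + f^5).
≈ 11.661 × (0.1949 + 0.0380 + 0.0074 + 0.0014 + 0.0003) ≈ 11.661 × 0.2420 ≈ 2.822 μg/mL.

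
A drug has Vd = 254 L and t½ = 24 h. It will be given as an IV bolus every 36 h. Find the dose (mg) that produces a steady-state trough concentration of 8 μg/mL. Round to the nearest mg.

3715 mg

τ/t½ = 36/24 ≈ 1.5, so f = (1/2)^(36/24) ≈ 0.353553.
Cmin,ss = (D/Vd)·f/(1−f), so D = Cmin,ss·Vd·(1−f)/f.
D = 8 × 254 × (1−f)/f ≈ 8 × 254 × 1.82843 ≈ 3715.37 mg.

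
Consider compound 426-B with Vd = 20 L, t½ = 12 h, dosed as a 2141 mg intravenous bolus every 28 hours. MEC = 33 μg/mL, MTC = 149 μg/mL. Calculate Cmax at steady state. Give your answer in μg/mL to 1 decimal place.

τ/t½ = 28/12 ≈ 2.3333, so fraction remaining f = (1/2)^(28/12) ≈ 0.1984.
Accumulation ratio R = 1/(1 − f) ≈ 1/0.8016 ≈ 1.2475.
Single-dose peak C₀ = D/Vd = 2141/20 ≈ 107.050 μg/mL.
Cmax,ss = C₀/(1 − f) ≈ 107.050/0.8016 ≈ 133.545 μg/mL.
Peak 133.5 μg/mL vs MTC 149 μg/mL: below toxic threshold.

133.5 μg/mL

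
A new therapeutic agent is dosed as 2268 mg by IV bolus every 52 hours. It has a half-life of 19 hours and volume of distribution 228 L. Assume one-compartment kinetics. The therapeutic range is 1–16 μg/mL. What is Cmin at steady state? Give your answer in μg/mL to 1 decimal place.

Over one 52-h interval, 52/19 ≈ 2.7368 half-lives elapse, leaving f ≈ 0.1500 of each dose.
Accumulation ratio R = 1/(1 − f) ≈ 1/0.8500 ≈ 1.1765.
Single-dose peak C₀ = D/Vd = 2268/228 ≈ 9.947 μg/mL.
Steady-state peak Cmax,ss = C₀·R ≈ 9.947 × 1.1765 ≈ 11.703 μg/mL.
One interval later, Cmin,ss = Cmax,ss·e^(−kτ) ≈ 11.703 × 0.1500 ≈ 1.755 μg/mL.
Trough 1.8 μg/mL vs MEC 1 μg/mL: adequate.

1.8 μg/mL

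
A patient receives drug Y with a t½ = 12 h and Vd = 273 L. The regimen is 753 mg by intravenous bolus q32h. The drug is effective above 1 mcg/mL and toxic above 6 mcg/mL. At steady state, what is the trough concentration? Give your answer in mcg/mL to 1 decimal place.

0.5 mcg/mL

Over one 32-h interval, 32/12 ≈ 2.6667 half-lives elapse, leaving f ≈ 0.1575 of each dose.
At steady state, accumulation factor R = 1/(1 − e^(−kτ)) ≈ 1.1869.
Single-dose peak C₀ = D/Vd = 753/273 ≈ 2.758 mcg/mL.
Cmax,ss = C₀/(1 − f) ≈ 2.758/0.8425 ≈ 3.274 mcg/mL.
One interval later, Cmin,ss = Cmax,ss·e^(−kτ) ≈ 3.274 × 0.1575 ≈ 0.516 mcg/mL.
Trough 0.5 mcg/mL vs MEC 1 mcg/mL: subtherapeutic.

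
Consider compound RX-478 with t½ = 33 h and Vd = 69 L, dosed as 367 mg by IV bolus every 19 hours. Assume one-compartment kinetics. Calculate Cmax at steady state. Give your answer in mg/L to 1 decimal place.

16.2 mg/L

τ/t½ = 19/33 ≈ 0.57576, so fraction remaining f = (1/2)^(19/33) ≈ 0.6709.
At steady state, accumulation factor R = 1/(1 − e^(−kτ)) ≈ 3.0386.
Single-dose peak C₀ = D/Vd = 367/69 ≈ 5.319 mg/L.
Cmax,ss = C₀/(1 − f) ≈ 5.319/0.3291 ≈ 16.162 mg/L.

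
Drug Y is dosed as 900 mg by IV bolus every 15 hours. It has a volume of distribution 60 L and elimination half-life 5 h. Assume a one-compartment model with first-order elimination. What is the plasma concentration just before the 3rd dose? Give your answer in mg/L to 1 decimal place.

2.1 mg/L

f = (1/2)^(τ/t½) = (1/2)^(15/5) ≈ 0.1250.
C₀ = D/Vd = 900/60 ≈ 15.000 mg/L.
Before the 3rd dose, 2 doses have been given. Superposition: Cmin = C₀·(f + f²).
≈ 15.000 × (0.1250 + 0.0156) ≈ 15.000 × 0.1406 ≈ 2.109 mg/L.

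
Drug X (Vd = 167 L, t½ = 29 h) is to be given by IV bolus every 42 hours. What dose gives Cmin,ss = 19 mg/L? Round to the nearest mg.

5486 mg

τ/t½ = 42/29 ≈ 1.4483, so f = (1/2)^(42/29) ≈ 0.366459.
Cmin,ss = (D/Vd)·f/(1−f), so D = Cmin,ss·Vd·(1−f)/f.
D = 19 × 167 × (1−f)/f ≈ 19 × 167 × 1.72882 ≈ 5485.55 mg.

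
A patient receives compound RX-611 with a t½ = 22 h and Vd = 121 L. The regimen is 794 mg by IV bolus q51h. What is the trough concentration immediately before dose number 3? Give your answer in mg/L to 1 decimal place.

1.6 mg/L

f = (1/2)^(τ/t½) = (1/2)^(51/22) ≈ 0.2005.
C₀ = D/Vd = 794/121 ≈ 6.562 mg/L.
Before the 3rd dose, 2 doses have been given. Superposition: Cmin = C₀·(f + f²).
≈ 6.562 × (0.2005 + 0.0402) ≈ 6.562 × 0.2407 ≈ 1.579 mg/L.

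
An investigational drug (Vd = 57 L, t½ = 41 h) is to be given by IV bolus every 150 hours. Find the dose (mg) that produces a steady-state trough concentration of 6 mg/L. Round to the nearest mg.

3977 mg

τ/t½ = 150/41 ≈ 3.6585, so f = (1/2)^(150/41) ≈ 0.079190.
Cmin,ss = (D/Vd)·f/(1−f), so D = Cmin,ss·Vd·(1−f)/f.
D = 6 × 57 × (1−f)/f ≈ 6 × 57 × 11.62786 ≈ 3976.73 mg.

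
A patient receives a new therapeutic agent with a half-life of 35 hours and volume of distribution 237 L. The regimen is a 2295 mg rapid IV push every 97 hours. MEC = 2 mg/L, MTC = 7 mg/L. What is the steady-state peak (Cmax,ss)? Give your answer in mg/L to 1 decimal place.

11.3 mg/L

Over one 97-h interval, 97/35 ≈ 2.7714 half-lives elapse, leaving f ≈ 0.1465 of each dose.
Accumulation ratio R = 1/(1 − f) ≈ 1/0.8535 ≈ 1.1716.
Single-dose peak C₀ = D/Vd = 2295/237 ≈ 9.684 mg/L.
Steady-state peak Cmax,ss = C₀·R ≈ 9.684 × 1.1716 ≈ 11.346 mg/L.
Peak 11.3 mg/L vs MTC 7 mg/L: exceeds toxic threshold.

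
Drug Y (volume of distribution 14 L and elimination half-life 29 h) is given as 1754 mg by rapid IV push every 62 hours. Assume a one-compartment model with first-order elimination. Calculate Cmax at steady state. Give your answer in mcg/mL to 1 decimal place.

τ/t½ = 62/29 ≈ 2.1379, so fraction remaining f = (1/2)^(62/29) ≈ 0.2272.
Accumulation ratio R = 1/(1 − f) ≈ 1/0.7728 ≈ 1.2940.
Single-dose peak C₀ = D/Vd = 1754/14 ≈ 125.286 mcg/mL.
Steady-state peak Cmax,ss = C₀·R ≈ 125.286 × 1.2940 ≈ 162.120 mcg/mL.

162.1 mcg/mL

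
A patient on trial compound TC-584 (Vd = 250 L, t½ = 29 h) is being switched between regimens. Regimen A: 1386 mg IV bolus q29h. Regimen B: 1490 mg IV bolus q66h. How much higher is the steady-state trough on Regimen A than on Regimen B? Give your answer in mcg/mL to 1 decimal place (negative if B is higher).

4.0 mcg/mL

Regimen A: f = (1/2)^(29/29) ≈ 0.5000; Cmin,ss = (1386/250)·f/(1−f) ≈ 5.544 mcg/mL.
Regimen B: f = (1/2)^(66/29) ≈ 0.2065; Cmin,ss = (1490/250)·f/(1−f) ≈ 1.551 mcg/mL.
Difference ≈ 5.544 − 1.551 ≈ 3.993 mcg/mL.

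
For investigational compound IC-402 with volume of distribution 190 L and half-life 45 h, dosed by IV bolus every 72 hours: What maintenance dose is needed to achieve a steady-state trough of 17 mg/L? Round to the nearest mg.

6562 mg

τ/t½ = 72/45 ≈ 1.6, so f = (1/2)^(72/45) ≈ 0.329877.
Cmin,ss = (D/Vd)·f/(1−f), so D = Cmin,ss·Vd·(1−f)/f.
D = 17 × 190 × (1−f)/f ≈ 17 × 190 × 2.03143 ≈ 6561.52 mg.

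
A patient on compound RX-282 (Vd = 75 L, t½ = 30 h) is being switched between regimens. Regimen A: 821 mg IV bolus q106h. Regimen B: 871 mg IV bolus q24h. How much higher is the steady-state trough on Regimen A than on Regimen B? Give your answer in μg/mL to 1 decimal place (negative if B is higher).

Regimen A: f = (1/2)^(106/30) ≈ 0.0864; Cmin,ss = (821/75)·f/(1−f) ≈ 1.035 μg/mL.
Regimen B: f = (1/2)^(24/30) ≈ 0.5743; Cmin,ss = (871/75)·f/(1−f) ≈ 15.667 μg/mL.
Difference ≈ 1.035 − 15.667 ≈ -14.632 μg/mL.

-14.6 μg/mL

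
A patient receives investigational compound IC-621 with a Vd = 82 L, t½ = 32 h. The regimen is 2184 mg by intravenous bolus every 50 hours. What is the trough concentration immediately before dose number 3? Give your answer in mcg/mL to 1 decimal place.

12.1 mcg/mL

f = (1/2)^(τ/t½) = (1/2)^(50/32) ≈ 0.3386.
C₀ = D/Vd = 2184/82 ≈ 26.634 mcg/mL.
Before the 3rd dose, 2 doses have been given. Superposition: Cmin = C₀·(f + f²).
≈ 26.634 × (0.3386 + 0.1146) ≈ 26.634 × 0.4532 ≈ 12.071 mcg/mL.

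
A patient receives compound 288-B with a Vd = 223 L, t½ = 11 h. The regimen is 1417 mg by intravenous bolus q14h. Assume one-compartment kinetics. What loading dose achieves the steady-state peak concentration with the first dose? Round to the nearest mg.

2418 mg

f = (1/2)^(14/11) ≈ 0.413877; accumulation ratio R = 1/(1−f) ≈ 1.70613.
Loading dose to hit Cmax,ss on first dose: D_load = D_maint·R ≈ 1417 × 1.70613 ≈ 2417.59 mg.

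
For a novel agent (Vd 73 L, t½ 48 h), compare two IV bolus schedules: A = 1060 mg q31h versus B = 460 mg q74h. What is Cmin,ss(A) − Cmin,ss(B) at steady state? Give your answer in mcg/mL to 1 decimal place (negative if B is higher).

22.4 mcg/mL

Regimen A: f = (1/2)^(31/48) ≈ 0.6391; Cmin,ss = (1060/73)·f/(1−f) ≈ 25.714 mcg/mL.
Regimen B: f = (1/2)^(74/48) ≈ 0.3435; Cmin,ss = (460/73)·f/(1−f) ≈ 3.297 mcg/mL.
Difference ≈ 25.714 − 3.297 ≈ 22.417 mcg/mL.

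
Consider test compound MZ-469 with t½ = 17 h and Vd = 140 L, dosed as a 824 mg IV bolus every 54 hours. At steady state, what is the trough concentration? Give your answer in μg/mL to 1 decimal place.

0.7 μg/mL

Over one 54-h interval, 54/17 ≈ 3.1765 half-lives elapse, leaving f ≈ 0.1106 of each dose.
Each bolus raises the concentration by D/Vd = 824/140 ≈ 5.886 μg/mL.
Steady-state trough Cmin,ss = C₀·f/(1−f) ≈ 5.886 × 0.1106/0.8894 ≈ 0.732 μg/mL.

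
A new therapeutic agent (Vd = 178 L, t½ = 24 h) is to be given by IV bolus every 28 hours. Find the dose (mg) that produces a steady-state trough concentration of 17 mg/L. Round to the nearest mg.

3767 mg

τ/t½ = 28/24 ≈ 1.1667, so f = (1/2)^(28/24) ≈ 0.445449.
Cmin,ss = (D/Vd)·f/(1−f), so D = Cmin,ss·Vd·(1−f)/f.
D = 17 × 178 × (1−f)/f ≈ 17 × 178 × 1.24493 ≈ 3767.16 mg.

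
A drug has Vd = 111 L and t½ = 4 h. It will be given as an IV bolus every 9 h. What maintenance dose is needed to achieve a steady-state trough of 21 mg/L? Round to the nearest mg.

τ/t½ = 9/4 ≈ 2.25, so f = (1/2)^(9/4) ≈ 0.210224.
Cmin,ss = (D/Vd)·f/(1−f), so D = Cmin,ss·Vd·(1−f)/f.
D = 21 × 111 × (1−f)/f ≈ 21 × 111 × 3.75683 ≈ 8757.17 mg.

8757 mg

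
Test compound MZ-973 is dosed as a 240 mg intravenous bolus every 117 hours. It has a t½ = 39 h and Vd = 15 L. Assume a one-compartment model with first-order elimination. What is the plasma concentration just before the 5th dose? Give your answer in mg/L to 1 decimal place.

2.3 mg/L

f = (1/2)^(τ/t½) = (1/2)^(117/39) ≈ 0.1250.
C₀ = D/Vd = 240/15 ≈ 16.000 mg/L.
Before the 5th dose, 4 doses have been given. Superposition: Cmin = C₀·(f + f² + … + f^4).
≈ 16.000 × (0.1250 + 0.0156 + 0.0020 + 0.0002) ≈ 16.000 × 0.1428 ≈ 2.285 mg/L.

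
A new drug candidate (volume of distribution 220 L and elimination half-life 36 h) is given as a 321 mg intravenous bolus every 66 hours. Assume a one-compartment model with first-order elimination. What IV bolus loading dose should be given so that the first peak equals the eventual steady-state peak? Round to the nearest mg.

f = (1/2)^(66/36) ≈ 0.280616; accumulation ratio R = 1/(1−f) ≈ 1.39008.
Loading dose to hit Cmax,ss on first dose: D_load = D_maint·R ≈ 321 × 1.39008 ≈ 446.22 mg.

446 mg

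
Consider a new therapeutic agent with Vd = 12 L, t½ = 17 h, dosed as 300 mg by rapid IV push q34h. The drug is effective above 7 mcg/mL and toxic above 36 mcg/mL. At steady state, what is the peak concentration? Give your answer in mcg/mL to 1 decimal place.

33.3 mcg/mL

τ = 34 h = 2 half-lives, so f = (1/2)^2 = 0.25.
Accumulation ratio R = 1/(1 − f) = 1/0.75 = 4/3.
Single-dose peak C₀ = D/Vd = 300/12 = 25 mcg/mL.
Steady-state peak Cmax,ss = C₀·R = 25 × 4/3 ≈ 33.333 mcg/mL.
Peak 33.3 mcg/mL vs MTC 36 mcg/mL: below toxic threshold.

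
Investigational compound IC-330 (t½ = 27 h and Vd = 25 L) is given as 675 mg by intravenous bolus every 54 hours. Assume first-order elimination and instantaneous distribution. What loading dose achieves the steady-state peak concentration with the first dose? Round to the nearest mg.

900 mg

f = (1/2)^(54/27) ≈ 0.250000; accumulation ratio R = 1/(1−f) ≈ 1.33333.
Loading dose to hit Cmax,ss on first dose: D_load = D_maint·R ≈ 675 × 1.33333 ≈ 900.00 mg.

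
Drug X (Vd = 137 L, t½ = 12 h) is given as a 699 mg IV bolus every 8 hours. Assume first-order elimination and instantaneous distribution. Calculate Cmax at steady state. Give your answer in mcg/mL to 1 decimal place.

k = ln2/t½ = ln2/12 ≈ 0.057762 h⁻¹; fraction remaining f = e^(−kτ) = e^(−0.057762×8) ≈ 0.6300.
Accumulation ratio R = 1/(1 − f) ≈ 1/0.3700 ≈ 2.7027.
Each bolus raises the concentration by D/Vd = 699/137 ≈ 5.102 mcg/mL.
Steady-state peak Cmax,ss = C₀·R ≈ 5.102 × 2.7027 ≈ 13.789 mcg/mL.

13.8 mcg/mL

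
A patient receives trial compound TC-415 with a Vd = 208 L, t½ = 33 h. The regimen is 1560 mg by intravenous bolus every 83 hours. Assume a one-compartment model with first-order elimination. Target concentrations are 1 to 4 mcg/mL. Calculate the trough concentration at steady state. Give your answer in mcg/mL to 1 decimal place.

1.6 mcg/mL

Over one 83-h interval, 83/33 ≈ 2.5152 half-lives elapse, leaving f ≈ 0.1749 of each dose.
At steady state, accumulation factor R = 1/(1 − e^(−kτ)) ≈ 1.2120.
Single-dose peak C₀ = D/Vd = 1560/208 ≈ 7.500 mcg/mL.
Steady-state peak Cmax,ss = C₀·R ≈ 7.500 × 1.2120 ≈ 9.090 mcg/mL.
Steady-state trough Cmin,ss = Cmax,ss·f ≈ 9.090 × 0.1749 ≈ 1.590 mcg/mL.
Trough 1.6 mcg/mL vs MEC 1 mcg/mL: adequate.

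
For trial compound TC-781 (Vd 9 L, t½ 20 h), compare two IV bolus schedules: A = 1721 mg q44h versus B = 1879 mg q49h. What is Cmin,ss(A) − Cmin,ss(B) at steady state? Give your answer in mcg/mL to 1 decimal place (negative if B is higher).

6.4 mcg/mL

Regimen A: f = (1/2)^(44/20) ≈ 0.2176; Cmin,ss = (1721/9)·f/(1−f) ≈ 53.182 mcg/mL.
Regimen B: f = (1/2)^(49/20) ≈ 0.1830; Cmin,ss = (1879/9)·f/(1−f) ≈ 46.764 mcg/mL.
Difference ≈ 53.182 − 46.764 ≈ 6.418 mcg/mL.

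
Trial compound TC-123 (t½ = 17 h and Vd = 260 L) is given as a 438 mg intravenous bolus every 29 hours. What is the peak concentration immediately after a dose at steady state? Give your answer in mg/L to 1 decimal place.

τ/t½ = 29/17 ≈ 1.7059, so fraction remaining f = (1/2)^(29/17) ≈ 0.3065.
Accumulation ratio R = 1/(1 − f) ≈ 1/0.6935 ≈ 1.4420.
Each bolus raises the concentration by D/Vd = 438/260 ≈ 1.685 mg/L.
Steady-state peak Cmax,ss = C₀·R ≈ 1.685 × 1.4420 ≈ 2.430 mg/L.

2.4 mg/L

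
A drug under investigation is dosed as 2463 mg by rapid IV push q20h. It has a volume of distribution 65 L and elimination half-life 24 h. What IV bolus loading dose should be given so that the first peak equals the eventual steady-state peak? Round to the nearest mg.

f = (1/2)^(20/24) ≈ 0.561231; accumulation ratio R = 1/(1−f) ≈ 2.27910.
Loading dose to hit Cmax,ss on first dose: D_load = D_maint·R ≈ 2463 × 2.27910 ≈ 5613.42 mg.

5613 mg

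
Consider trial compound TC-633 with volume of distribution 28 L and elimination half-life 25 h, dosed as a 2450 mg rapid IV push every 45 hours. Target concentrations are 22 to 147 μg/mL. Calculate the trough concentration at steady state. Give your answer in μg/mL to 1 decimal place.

Over one 45-h interval, 45/25 ≈ 1.8 half-lives elapse, leaving f ≈ 0.2872 of each dose.
At steady state, accumulation factor R = 1/(1 − e^(−kτ)) ≈ 1.4029.
Each bolus raises the concentration by D/Vd = 2450/28 ≈ 87.500 μg/mL.
Cmax,ss = C₀/(1 − f) ≈ 87.500/0.7128 ≈ 122.755 μg/mL.
Steady-state trough Cmin,ss = Cmax,ss·f ≈ 122.755 × 0.2872 ≈ 35.255 μg/mL.
Trough 35.3 μg/mL vs MEC 22 μg/mL: adequate.

35.3 μg/mL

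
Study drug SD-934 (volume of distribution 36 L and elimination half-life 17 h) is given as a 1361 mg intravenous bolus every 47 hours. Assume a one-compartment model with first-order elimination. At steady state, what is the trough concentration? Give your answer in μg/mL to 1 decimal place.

τ/t½ = 47/17 ≈ 2.7647, so fraction remaining f = (1/2)^(47/17) ≈ 0.1471.
Each bolus raises the concentration by D/Vd = 1361/36 ≈ 37.806 μg/mL.
Steady-state trough Cmin,ss = C₀·f/(1−f) ≈ 37.806 × 0.1471/0.8529 ≈ 6.520 μg/mL.

6.5 μg/mL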